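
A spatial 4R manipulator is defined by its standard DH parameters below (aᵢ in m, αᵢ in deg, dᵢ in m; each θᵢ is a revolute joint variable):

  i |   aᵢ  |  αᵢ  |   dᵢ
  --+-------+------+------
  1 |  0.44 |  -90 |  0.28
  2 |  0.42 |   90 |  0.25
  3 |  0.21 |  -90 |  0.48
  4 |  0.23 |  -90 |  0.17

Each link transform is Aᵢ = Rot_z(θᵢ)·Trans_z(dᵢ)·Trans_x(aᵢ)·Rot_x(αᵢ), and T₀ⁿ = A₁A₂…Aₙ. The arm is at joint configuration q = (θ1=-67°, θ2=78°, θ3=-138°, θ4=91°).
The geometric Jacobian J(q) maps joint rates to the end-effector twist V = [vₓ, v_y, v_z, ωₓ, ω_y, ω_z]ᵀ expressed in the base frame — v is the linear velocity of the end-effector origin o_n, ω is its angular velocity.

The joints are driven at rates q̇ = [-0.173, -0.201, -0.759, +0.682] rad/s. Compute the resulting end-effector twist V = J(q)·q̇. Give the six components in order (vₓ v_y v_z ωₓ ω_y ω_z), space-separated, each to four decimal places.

o_n = [0.2854, -0.7085, -0.0404]
J₁: ẑ×o_n = [0.7085, 0.2854, -0.0000], ω = ẑ
J2: z=[0.9205, 0.3907, 0.0000] o=[0.1719, -0.4050, 0.2800] → [-0.1252, 0.2949, -0.3237, 0.9205, 0.3907, 0.0000]
J3: z=[0.3822, -0.9004, 0.2079] o=[0.4362, -0.3877, -0.1308] → [-0.0147, -0.0659, -0.2584, 0.3822, -0.9004, 0.2079]
J4: z=[-0.6297, -0.4184, -0.6545] o=[0.4776, -0.8449, 0.1216] → [0.1571, 0.0238, -0.1663, -0.6297, -0.4184, -0.6545]
V = J·q̇ = [0.0209, -0.0424, 0.1478, -0.9046, 0.3195, -0.7772]

0.0209 -0.0424 0.1478 -0.9046 0.3195 -0.7772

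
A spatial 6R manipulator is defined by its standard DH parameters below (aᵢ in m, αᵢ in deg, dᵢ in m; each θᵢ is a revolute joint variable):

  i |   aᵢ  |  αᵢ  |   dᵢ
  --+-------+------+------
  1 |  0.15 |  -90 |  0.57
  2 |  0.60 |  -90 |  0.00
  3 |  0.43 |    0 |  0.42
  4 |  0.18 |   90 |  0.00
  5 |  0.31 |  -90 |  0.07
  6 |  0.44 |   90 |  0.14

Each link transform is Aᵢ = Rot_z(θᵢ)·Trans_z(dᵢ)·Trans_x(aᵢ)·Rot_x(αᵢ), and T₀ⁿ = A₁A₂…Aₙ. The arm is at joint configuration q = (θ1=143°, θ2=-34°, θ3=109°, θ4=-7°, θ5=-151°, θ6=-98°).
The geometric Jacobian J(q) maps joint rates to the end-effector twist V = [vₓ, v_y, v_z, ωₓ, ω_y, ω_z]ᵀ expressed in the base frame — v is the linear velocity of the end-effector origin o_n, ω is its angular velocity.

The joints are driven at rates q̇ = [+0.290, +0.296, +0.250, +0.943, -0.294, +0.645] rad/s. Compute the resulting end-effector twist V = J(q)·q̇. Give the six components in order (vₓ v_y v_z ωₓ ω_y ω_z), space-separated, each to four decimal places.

o_n = [-0.5009, 1.0553, 0.9536]
J₁: ẑ×o_n = [-1.0553, -0.5009, 0.0000], ω = ẑ
J2: z=[-0.6018, -0.7986, 0.0000] o=[-0.1198, 0.0903, 0.5700] → [-0.3064, 0.2309, -0.8852, -0.6018, -0.7986, 0.0000]
J3: z=[-0.4466, 0.3365, -0.8290] o=[-0.5171, 0.3896, 0.9055] → [0.5681, 0.0081, -0.3027, -0.4466, 0.3365, -0.8290]
J4: z=[-0.4466, 0.3365, -0.8290] o=[-0.3673, 0.7858, 0.4790] → [0.3831, 0.3228, -0.0754, -0.4466, 0.3365, -0.8290]
J5: z=[-0.5225, 0.6541, 0.5470] o=[-0.2365, 0.9078, 0.4581] → [0.2434, 0.1143, 0.0958, -0.5225, 0.6541, 0.5470]
J6: z=[0.7427, 0.0341, 0.6687] o=[-0.4029, 0.7193, 0.6525] → [-0.2145, -0.2892, 0.2529, 0.7427, 0.0341, 0.6687]
V = J·q̇ = [-0.1033, 0.0093, -0.2738, -0.0782, -0.0052, -0.4285]

-0.1033 0.0093 -0.2738 -0.0782 -0.0052 -0.4285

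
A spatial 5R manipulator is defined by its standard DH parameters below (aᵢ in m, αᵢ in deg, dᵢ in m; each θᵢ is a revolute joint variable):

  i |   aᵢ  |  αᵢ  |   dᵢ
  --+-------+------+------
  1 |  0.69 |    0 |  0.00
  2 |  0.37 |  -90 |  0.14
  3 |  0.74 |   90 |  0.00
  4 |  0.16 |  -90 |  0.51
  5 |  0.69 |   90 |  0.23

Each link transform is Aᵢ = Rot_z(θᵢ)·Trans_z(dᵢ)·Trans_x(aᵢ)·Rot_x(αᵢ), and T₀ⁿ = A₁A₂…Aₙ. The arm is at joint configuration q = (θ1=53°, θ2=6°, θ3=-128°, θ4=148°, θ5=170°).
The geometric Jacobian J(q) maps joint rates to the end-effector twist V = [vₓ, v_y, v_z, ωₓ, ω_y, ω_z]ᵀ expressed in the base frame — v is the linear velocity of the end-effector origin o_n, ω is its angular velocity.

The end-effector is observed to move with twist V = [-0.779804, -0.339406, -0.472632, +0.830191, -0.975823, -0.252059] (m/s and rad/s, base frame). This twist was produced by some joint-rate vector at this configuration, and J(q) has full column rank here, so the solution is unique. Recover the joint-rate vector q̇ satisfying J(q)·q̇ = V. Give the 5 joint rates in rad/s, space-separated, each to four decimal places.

o_n = [0.5149, -0.1963, 0.7340]
J₁: ẑ×o_n = [0.1963, 0.5149, -0.0000], ω = ẑ
J2: z=[0.0000, 0.0000, 1.0000] o=[0.4153, 0.5511, 0.0000] → [0.7473, 0.0997, -0.0000, 0.0000, 0.0000, 1.0000]
J3: z=[-0.8572, 0.5150, 0.0000] o=[0.6058, 0.8682, 0.1400] → [0.3060, 0.5092, 0.9593, -0.8572, 0.5150, 0.0000]
J4: z=[-0.4059, -0.6755, -0.6157] o=[0.3712, 0.4777, 0.7231] → [-0.4223, -0.0841, 0.3706, -0.4059, -0.6755, -0.6157]
J5: z=[0.8950, -0.1571, -0.4176] o=[0.1345, 0.2485, 0.3022] → [-0.2536, -0.5453, -0.3383, 0.8950, -0.1571, -0.4176]
q̇ = J⁺·V = [0.9160, -0.3140, -0.5400, 0.8480, 0.7950]

0.9160 -0.3140 -0.5400 0.8480 0.7950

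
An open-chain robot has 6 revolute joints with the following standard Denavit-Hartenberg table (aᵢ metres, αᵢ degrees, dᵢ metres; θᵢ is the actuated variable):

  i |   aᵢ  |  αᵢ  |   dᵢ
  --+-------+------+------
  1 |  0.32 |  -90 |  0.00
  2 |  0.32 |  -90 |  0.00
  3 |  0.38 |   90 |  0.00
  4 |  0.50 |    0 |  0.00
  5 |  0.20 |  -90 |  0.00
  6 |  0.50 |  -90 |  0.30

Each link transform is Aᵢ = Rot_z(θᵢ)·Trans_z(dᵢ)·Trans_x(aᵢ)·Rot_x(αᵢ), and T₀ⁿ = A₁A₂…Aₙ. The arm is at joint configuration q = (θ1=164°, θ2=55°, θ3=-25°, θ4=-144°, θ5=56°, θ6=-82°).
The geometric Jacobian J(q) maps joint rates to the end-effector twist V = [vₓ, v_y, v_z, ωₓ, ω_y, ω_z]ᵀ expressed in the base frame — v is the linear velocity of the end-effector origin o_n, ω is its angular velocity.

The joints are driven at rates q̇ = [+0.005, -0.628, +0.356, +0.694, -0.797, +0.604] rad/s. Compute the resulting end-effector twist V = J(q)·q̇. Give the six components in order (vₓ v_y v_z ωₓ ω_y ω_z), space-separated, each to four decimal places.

o_n = [-1.1031, -0.2757, 0.0150]
J₁: ẑ×o_n = [0.2757, -1.1031, 0.0000], ω = ẑ
J2: z=[-0.2756, -0.9613, 0.0000] o=[-0.3076, 0.0882, 0.0000] → [-0.0144, 0.0041, -0.6644, -0.2756, -0.9613, 0.0000]
J3: z=[0.7874, -0.2258, -0.5736] o=[-0.4840, 0.1388, -0.2621] → [-0.3003, 0.1369, -0.4662, 0.7874, -0.2258, -0.5736]
J4: z=[-0.0168, -0.9380, 0.3462] o=[-0.7182, 0.0389, -0.5442] → [-0.4157, -0.1239, -0.3558, -0.0168, -0.9380, 0.3462]
J5: z=[-0.0168, -0.9380, 0.3462] o=[-0.7004, 0.2116, -0.0754] → [0.0839, -0.1379, -0.3696, -0.0168, -0.9380, 0.3462]
J6: z=[-0.5883, -0.2707, -0.7620] o=[-0.8620, 0.2549, 0.0341] → [-0.3991, 0.1725, 0.2469, -0.5883, -0.2707, -0.7620]
V = J·q̇ = [-0.6929, 0.1687, 0.4481, 0.0998, 0.4564, -0.6951]

-0.6929 0.1687 0.4481 0.0998 0.4564 -0.6951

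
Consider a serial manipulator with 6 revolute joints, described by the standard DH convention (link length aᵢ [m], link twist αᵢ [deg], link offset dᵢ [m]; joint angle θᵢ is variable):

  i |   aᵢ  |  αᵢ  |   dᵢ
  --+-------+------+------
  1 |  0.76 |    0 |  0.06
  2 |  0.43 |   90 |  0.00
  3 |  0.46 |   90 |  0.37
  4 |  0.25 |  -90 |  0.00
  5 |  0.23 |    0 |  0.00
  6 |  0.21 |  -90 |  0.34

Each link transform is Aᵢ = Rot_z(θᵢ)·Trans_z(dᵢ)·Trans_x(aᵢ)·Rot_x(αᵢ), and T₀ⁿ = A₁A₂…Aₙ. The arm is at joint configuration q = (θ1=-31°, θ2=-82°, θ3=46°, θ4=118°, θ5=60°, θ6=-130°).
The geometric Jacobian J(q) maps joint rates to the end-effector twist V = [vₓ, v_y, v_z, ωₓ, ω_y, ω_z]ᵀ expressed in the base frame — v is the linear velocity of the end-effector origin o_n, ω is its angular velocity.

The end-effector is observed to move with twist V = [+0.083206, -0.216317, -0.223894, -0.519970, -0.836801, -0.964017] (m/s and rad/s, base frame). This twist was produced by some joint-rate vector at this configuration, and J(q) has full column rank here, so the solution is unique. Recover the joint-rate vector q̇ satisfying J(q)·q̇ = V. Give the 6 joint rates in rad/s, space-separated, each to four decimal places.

o_n = [-0.0524, -0.5242, 0.0287]
J₁: ẑ×o_n = [0.5242, -0.0524, 0.0000], ω = ẑ
J2: z=[0.0000, 0.0000, 1.0000] o=[0.6514, -0.3914, 0.0600] → [0.1327, -0.7039, 0.0000, 0.0000, 0.0000, 1.0000]
J3: z=[-0.9205, 0.3907, 0.0000] o=[0.4834, -0.7872, 0.0600] → [-0.0122, -0.0288, -0.0328, -0.9205, 0.3907, 0.0000]
J4: z=[-0.2811, -0.6622, -0.6947] o=[0.0180, -0.9368, 0.3909] → [0.5265, -0.0529, -0.1626, -0.2811, -0.6622, -0.6947]
J5: z=[0.6718, 0.3812, -0.6351] o=[-0.1533, -0.7755, 0.3065] → [0.0538, 0.1225, 0.1304, 0.6718, 0.3812, -0.6351]
J6: z=[0.6718, 0.3812, -0.6351] o=[-0.1762, -0.5694, 0.4060] → [-0.1151, 0.1749, -0.0167, 0.6718, 0.3812, -0.6351]
q̇ = J⁺·V = [-0.8030, 0.2230, -0.0610, 0.9670, -0.5180, 0.0650]

-0.8030 0.2230 -0.0610 0.9670 -0.5180 0.0650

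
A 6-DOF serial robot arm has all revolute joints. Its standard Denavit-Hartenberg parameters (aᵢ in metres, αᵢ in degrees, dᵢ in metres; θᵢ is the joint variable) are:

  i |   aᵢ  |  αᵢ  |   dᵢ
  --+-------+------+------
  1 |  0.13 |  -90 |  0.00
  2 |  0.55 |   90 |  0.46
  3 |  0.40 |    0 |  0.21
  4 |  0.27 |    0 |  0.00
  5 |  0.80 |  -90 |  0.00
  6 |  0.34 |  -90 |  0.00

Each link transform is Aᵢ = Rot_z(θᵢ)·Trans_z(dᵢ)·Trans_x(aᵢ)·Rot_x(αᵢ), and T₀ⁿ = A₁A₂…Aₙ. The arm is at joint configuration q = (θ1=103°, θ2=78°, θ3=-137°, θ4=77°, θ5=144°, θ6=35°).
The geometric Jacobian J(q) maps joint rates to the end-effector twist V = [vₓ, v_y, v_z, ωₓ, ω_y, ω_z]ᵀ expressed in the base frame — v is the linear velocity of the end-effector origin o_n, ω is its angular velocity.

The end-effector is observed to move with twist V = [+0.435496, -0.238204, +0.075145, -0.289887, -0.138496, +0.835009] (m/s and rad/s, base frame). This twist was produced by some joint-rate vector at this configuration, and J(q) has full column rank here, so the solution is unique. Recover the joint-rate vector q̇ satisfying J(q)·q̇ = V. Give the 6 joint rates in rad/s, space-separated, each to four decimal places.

-0.0510 0.2210 0.4250 -0.9800 0.6710 0.8860

o_n = [-1.0559, 0.0125, -0.4910]
J₁: ẑ×o_n = [-0.0125, -1.0559, 0.0000], ω = ẑ
J2: z=[-0.9744, -0.2250, 0.0000] o=[-0.0292, 0.1267, 0.0000] → [0.1105, -0.4785, -0.1197, -0.9744, -0.2250, 0.0000]
J3: z=[-0.2200, 0.9531, 0.2079] o=[-0.5032, 0.1346, -0.5380] → [0.0701, -0.1046, 0.5536, -0.2200, 0.9531, 0.2079]
J4: z=[-0.2200, 0.9531, 0.2079] o=[-0.2699, 0.3369, -0.2082] → [-0.2022, -0.2257, 0.8204, -0.2200, 0.9531, 0.2079]
J5: z=[-0.2200, 0.9531, 0.2079] o=[-0.0484, 0.4168, -0.3402] → [-0.0597, -0.2427, 1.0492, -0.2200, 0.9531, 0.2079]
J6: z=[-0.0553, -0.2250, 0.9728] o=[-0.8275, 0.2548, -0.4220] → [0.2512, -0.2259, -0.0380, -0.0553, -0.2250, 0.9728]
q̇ = J⁺·V = [-0.0510, 0.2210, 0.4250, -0.9800, 0.6710, 0.8860]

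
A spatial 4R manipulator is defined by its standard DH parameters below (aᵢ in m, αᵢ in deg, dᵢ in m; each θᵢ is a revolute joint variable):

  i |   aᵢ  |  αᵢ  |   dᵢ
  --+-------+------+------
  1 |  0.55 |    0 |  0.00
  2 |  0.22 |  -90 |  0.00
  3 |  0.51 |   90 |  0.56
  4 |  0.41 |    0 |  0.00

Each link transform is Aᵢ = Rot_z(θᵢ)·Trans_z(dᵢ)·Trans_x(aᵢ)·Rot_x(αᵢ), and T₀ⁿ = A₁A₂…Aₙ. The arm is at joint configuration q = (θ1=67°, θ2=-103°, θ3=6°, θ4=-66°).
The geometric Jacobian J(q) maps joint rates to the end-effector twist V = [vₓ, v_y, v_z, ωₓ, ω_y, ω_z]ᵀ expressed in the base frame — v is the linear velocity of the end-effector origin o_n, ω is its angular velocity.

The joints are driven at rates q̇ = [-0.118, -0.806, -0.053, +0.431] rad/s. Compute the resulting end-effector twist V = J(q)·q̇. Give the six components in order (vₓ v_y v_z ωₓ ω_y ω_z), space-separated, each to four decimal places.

o_n = [1.0464, 0.1314, -0.0707]
J₁: ẑ×o_n = [-0.1314, 1.0464, 0.0000], ω = ẑ
J2: z=[0.0000, 0.0000, 1.0000] o=[0.2149, 0.5063, 0.0000] → [0.3749, 0.8315, -0.0000, 0.0000, 0.0000, 1.0000]
J3: z=[0.5878, 0.8090, 0.0000] o=[0.3929, 0.3770, 0.0000] → [-0.0572, 0.0416, -0.6731, 0.5878, 0.8090, 0.0000]
J4: z=[0.0846, -0.0614, 0.9945] o=[1.1324, 0.5319, -0.0533] → [0.3994, -0.0840, -0.0392, 0.0846, -0.0614, 0.9945]
V = J·q̇ = [-0.1115, -0.8321, 0.0188, 0.0053, -0.0694, -0.4954]

-0.1115 -0.8321 0.0188 0.0053 -0.0694 -0.4954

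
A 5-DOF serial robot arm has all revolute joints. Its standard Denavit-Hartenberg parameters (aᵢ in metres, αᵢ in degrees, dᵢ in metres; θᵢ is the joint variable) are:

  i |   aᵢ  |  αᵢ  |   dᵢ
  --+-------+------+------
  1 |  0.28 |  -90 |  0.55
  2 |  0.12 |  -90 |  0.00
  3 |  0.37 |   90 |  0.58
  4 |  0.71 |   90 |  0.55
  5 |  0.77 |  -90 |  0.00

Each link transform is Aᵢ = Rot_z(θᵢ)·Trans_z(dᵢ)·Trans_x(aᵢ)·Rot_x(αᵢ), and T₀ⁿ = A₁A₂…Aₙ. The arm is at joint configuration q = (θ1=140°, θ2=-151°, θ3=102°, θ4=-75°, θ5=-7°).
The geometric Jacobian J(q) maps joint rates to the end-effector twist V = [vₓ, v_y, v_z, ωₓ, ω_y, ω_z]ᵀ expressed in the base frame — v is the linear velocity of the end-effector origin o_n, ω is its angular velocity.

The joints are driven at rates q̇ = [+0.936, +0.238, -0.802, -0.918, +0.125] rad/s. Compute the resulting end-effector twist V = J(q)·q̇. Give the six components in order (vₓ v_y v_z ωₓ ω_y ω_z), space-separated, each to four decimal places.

-0.3355 -1.0655 0.3659 -0.6265 -0.1883 -0.2169

o_n = [0.9071, 0.3223, 0.0105]
J₁: ẑ×o_n = [-0.3223, 0.9071, 0.0000], ω = ẑ
J2: z=[-0.6428, -0.7660, 0.0000] o=[-0.2145, 0.1800, 0.5500] → [0.4133, -0.3468, 0.7677, -0.6428, -0.7660, 0.0000]
J3: z=[-0.3714, 0.3116, 0.8746] o=[-0.1341, 0.1125, 0.6082] → [-0.3697, 0.6887, -0.4024, -0.3714, 0.3116, 0.8746]
J4: z=[0.7890, -0.3906, 0.4742] o=[-0.1684, 0.6138, 1.0782] → [0.5553, 1.3524, 0.1902, 0.7890, -0.3906, 0.4742]
J5: z=[-0.3766, -0.9173, -0.1290] o=[0.6102, 0.3444, 0.7206] → [0.6486, -0.3058, 0.2807, -0.3766, -0.9173, -0.1290]
V = J·q̇ = [-0.3355, -1.0655, 0.3659, -0.6265, -0.1883, -0.2169]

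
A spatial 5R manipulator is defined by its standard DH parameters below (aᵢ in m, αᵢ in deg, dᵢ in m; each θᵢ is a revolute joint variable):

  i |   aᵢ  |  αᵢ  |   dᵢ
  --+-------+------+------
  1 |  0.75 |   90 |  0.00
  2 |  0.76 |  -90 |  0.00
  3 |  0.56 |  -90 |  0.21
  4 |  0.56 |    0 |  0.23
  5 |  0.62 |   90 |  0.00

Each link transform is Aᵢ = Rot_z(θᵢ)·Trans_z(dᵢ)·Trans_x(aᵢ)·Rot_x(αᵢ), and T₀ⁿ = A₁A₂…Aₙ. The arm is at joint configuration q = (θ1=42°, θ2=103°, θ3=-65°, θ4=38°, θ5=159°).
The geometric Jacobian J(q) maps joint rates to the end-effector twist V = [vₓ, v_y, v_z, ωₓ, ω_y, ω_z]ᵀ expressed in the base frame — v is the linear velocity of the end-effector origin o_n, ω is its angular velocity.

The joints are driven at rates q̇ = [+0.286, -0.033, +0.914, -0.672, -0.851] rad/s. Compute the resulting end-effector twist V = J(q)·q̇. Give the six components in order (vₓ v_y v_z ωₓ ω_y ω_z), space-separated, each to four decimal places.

0.1399 0.8212 0.3712 -0.0225 -0.8419 -1.2645

o_n = [0.5156, 0.0970, 1.1013]
J₁: ẑ×o_n = [-0.0970, 0.5156, 0.0000], ω = ẑ
J2: z=[0.6691, -0.7431, 0.0000] o=[0.5574, 0.5018, 0.0000] → [-0.8185, -0.7369, -0.3020, 0.6691, -0.7431, 0.0000]
J3: z=[-0.7241, -0.6520, -0.2250] o=[0.4303, 0.3875, 0.7405] → [-0.3006, 0.2421, 0.2659, -0.7241, -0.6520, -0.2250]
J4: z=[-0.4343, 0.1776, 0.8831] o=[0.5783, -0.1623, 0.9239] → [-0.1974, 0.0217, -0.1014, -0.4343, 0.1776, 0.8831]
J5: z=[-0.4343, 0.1776, 0.8831] o=[0.9645, -0.2219, 1.3863] → [-0.3322, -0.5202, -0.0587, -0.4343, 0.1776, 0.8831]
V = J·q̇ = [0.1399, 0.8212, 0.3712, -0.0225, -0.8419, -1.2645]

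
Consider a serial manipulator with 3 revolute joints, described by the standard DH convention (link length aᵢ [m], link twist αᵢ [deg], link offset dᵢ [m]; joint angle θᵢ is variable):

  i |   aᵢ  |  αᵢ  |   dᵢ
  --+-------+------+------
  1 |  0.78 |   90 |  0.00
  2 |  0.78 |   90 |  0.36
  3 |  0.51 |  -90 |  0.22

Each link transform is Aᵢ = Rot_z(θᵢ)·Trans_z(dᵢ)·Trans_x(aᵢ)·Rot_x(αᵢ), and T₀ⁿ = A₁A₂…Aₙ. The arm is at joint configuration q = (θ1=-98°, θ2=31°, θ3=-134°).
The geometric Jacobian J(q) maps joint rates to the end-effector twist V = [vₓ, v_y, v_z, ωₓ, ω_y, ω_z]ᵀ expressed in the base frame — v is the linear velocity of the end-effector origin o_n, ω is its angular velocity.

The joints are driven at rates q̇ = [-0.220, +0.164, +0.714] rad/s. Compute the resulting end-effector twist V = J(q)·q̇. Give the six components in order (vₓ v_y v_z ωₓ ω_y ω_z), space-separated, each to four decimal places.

o_n = [-0.1683, -1.2469, 0.0307]
J₁: ẑ×o_n = [1.2469, -0.1683, 0.0000], ω = ẑ
J2: z=[-0.9903, 0.1392, 0.0000] o=[-0.1086, -0.7724, 0.0000] → [0.0043, 0.0304, 0.4782, -0.9903, 0.1392, 0.0000]
J3: z=[-0.0717, -0.5100, -0.8572] o=[-0.5581, -1.3844, 0.4017] → [0.3071, -0.3607, 0.1889, -0.0717, -0.5100, -0.8572]
V = J·q̇ = [-0.0544, -0.2155, 0.2133, -0.2136, -0.3413, -0.8320]

-0.0544 -0.2155 0.2133 -0.2136 -0.3413 -0.8320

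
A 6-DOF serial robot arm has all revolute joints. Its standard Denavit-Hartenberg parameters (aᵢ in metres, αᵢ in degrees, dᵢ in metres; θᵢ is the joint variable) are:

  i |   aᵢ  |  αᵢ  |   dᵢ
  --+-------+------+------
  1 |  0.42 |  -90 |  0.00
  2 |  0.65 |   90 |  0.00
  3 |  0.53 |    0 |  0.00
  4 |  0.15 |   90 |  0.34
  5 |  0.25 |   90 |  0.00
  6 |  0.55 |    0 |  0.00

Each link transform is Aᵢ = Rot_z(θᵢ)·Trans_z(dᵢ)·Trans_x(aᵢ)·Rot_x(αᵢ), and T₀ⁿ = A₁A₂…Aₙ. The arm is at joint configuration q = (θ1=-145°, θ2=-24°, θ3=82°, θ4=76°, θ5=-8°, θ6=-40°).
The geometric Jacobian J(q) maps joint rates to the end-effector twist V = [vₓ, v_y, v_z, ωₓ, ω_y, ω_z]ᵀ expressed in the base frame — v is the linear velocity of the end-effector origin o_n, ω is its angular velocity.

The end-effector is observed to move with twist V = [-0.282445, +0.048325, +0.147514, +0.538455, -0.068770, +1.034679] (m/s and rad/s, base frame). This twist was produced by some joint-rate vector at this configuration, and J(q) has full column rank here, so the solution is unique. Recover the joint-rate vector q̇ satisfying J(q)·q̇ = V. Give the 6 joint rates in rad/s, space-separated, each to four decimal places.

0.6170 0.6210 -0.4700 0.3970 -0.3110 -0.6240

o_n = [0.1490, -0.5088, 0.1585]
J₁: ẑ×o_n = [0.5088, 0.1490, -0.0000], ω = ẑ
J2: z=[0.5736, -0.8192, 0.0000] o=[-0.3440, -0.2409, 0.0000] → [-0.1298, -0.0909, 0.2502, 0.5736, -0.8192, 0.0000]
J3: z=[0.3332, 0.2333, 0.9135] o=[-0.8305, -0.5815, 0.2644] → [-0.0911, 0.9301, -0.2043, 0.3332, 0.2333, 0.9135]
J4: z=[0.3332, 0.2333, 0.9135] o=[-0.5846, -1.0501, 0.2944] → [-0.5262, 0.7155, 0.0092, 0.3332, 0.2333, 0.9135]
J5: z=[0.2515, -0.9558, 0.1524] o=[-0.3350, -0.9439, 0.5484] → [0.3064, 0.1718, 0.5721, 0.2515, -0.9558, 0.1524]
J6: z=[-0.4564, -0.2559, -0.8522] o=[-0.1217, -0.9077, 0.4233] → [0.4077, -0.3515, -0.1128, -0.4564, -0.2559, -0.8522]
q̇ = J⁺·V = [0.6170, 0.6210, -0.4700, 0.3970, -0.3110, -0.6240]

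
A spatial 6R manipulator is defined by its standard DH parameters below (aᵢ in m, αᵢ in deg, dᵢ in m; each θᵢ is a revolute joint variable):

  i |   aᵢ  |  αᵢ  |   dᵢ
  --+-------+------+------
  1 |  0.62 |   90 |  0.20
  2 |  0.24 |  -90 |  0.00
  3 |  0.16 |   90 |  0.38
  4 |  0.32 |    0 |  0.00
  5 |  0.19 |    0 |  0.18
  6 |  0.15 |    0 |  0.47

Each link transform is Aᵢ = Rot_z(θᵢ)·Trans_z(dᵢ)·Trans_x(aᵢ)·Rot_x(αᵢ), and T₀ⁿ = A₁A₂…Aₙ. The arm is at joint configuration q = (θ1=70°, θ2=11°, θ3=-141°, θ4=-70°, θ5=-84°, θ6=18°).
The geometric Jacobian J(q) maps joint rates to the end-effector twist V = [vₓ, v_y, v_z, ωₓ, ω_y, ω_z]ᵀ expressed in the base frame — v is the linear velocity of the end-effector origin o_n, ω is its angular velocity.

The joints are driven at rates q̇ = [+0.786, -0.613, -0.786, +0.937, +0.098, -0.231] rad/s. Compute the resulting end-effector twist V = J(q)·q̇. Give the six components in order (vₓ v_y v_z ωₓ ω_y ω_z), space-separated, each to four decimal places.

o_n = [-0.3154, 0.6274, 0.0629]
J₁: ẑ×o_n = [-0.6274, -0.3154, 0.0000], ω = ẑ
J2: z=[0.9397, -0.3420, 0.0000] o=[0.2121, 0.5826, 0.2000] → [0.0469, 0.1288, -0.1383, 0.9397, -0.3420, 0.0000]
J3: z=[-0.0653, -0.1793, 0.9816] o=[0.2926, 0.8040, 0.2458] → [0.2061, -0.6088, -0.0975, -0.0653, -0.1793, 0.9816]
J4: z=[-0.9416, -0.3147, -0.1201] o=[0.3207, 0.5867, 0.5951] → [0.1724, -0.4247, -0.2385, -0.9416, -0.3147, -0.1201]
J5: z=[-0.9416, -0.3147, -0.1201] o=[0.3765, 0.5386, 0.2837] → [0.0801, -0.1248, -0.3014, -0.9416, -0.3147, -0.1201]
J6: z=[-0.9416, -0.3147, -0.1201] o=[0.1560, 0.6561, 0.2056] → [0.0415, -0.0778, -0.1214, -0.9416, -0.3147, -0.1201]
V = J·q̇ = [-0.5241, -0.2406, -0.0636, -1.2818, 0.0976, -0.0821]

-0.5241 -0.2406 -0.0636 -1.2818 0.0976 -0.0821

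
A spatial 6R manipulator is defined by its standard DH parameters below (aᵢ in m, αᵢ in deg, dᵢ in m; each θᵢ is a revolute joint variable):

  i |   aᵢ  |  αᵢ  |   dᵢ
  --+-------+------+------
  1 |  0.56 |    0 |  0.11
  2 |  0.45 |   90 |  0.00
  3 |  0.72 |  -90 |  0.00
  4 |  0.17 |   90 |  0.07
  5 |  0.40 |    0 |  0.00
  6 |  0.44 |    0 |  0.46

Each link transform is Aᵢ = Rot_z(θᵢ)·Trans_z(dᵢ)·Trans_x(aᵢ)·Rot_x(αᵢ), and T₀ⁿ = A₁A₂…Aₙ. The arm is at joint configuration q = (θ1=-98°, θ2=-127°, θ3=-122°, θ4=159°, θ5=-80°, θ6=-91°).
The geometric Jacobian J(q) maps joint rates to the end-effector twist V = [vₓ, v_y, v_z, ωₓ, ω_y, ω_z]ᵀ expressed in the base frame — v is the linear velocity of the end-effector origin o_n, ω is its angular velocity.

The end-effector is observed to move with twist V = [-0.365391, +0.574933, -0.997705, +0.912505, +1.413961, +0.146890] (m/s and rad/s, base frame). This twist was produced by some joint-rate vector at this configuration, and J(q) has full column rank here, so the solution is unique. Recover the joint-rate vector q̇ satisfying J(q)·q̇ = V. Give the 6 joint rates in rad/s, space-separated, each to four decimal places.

0.5410 -0.5030 0.9150 0.2430 -0.0980 -0.6840

o_n = [-0.0150, -1.1259, -0.5868]
J₁: ẑ×o_n = [1.1259, -0.0150, 0.0000], ω = ẑ
J2: z=[0.0000, 0.0000, 1.0000] o=[-0.0779, -0.5546, 0.1100] → [0.5714, 0.0629, -0.0000, 0.0000, 0.0000, 1.0000]
J3: z=[0.7071, 0.7071, 0.0000] o=[-0.3961, -0.2364, 0.1100] → [-0.4927, 0.4927, -0.8985, 0.7071, 0.7071, 0.0000]
J4: z=[-0.5997, 0.5997, -0.5299] o=[-0.1263, -0.5061, -0.5006] → [-0.3801, -0.1107, 0.3049, -0.5997, 0.5997, -0.5299]
J5: z=[-0.5259, -0.7944, -0.3039] o=[-0.2709, -0.4478, -0.4031] → [-0.0602, -0.1743, 0.5599, -0.5259, -0.7944, -0.3039]
J6: z=[-0.5259, -0.7944, -0.3039] o=[-0.0765, -0.6773, -0.1394] → [0.2191, -0.2540, 0.2848, -0.5259, -0.7944, -0.3039]
q̇ = J⁺·V = [0.5410, -0.5030, 0.9150, 0.2430, -0.0980, -0.6840]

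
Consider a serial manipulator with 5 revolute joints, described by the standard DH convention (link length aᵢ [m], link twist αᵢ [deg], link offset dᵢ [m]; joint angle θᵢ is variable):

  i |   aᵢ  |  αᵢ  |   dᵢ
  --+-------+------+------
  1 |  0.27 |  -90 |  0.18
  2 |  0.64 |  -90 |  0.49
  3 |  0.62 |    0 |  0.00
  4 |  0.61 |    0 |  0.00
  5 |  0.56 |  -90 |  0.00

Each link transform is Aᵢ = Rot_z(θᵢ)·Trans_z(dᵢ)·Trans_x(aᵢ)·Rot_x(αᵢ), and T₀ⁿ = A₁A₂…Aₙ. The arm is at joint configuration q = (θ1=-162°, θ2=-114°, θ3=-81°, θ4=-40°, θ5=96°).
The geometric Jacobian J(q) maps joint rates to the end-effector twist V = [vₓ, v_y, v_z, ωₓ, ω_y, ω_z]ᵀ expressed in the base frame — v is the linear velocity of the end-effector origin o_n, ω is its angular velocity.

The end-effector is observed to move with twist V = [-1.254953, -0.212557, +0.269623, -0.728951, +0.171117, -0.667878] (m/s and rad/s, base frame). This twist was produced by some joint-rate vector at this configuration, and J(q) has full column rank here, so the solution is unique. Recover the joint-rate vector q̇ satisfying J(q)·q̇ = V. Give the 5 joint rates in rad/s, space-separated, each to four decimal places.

-0.9530 -0.3880 0.2310 0.0530 0.4170

o_n = [0.6785, -1.7373, 1.0299]
J₁: ẑ×o_n = [1.7373, 0.6785, -0.0000], ω = ẑ
J2: z=[0.3090, -0.9511, 0.0000] o=[-0.2568, -0.0834, 0.1800] → [-0.8083, -0.2626, 0.3784, 0.3090, -0.9511, 0.0000]
J3: z=[-0.8688, -0.2823, 0.4067] o=[0.1422, -0.4690, 0.7647] → [0.4410, 0.4486, 1.2533, -0.8688, -0.2823, 0.4067]
J4: z=[-0.8688, -0.2823, 0.4067] o=[0.3690, -1.0392, 0.8533] → [0.2341, 0.2794, 0.6939, -0.8688, -0.2823, 0.4067]
J5: z=[-0.8688, -0.2823, 0.4067] o=[0.4090, -1.5760, 0.5663] → [-0.0653, 0.5124, 0.2162, -0.8688, -0.2823, 0.4067]
q̇ = J⁺·V = [-0.9530, -0.3880, 0.2310, 0.0530, 0.4170]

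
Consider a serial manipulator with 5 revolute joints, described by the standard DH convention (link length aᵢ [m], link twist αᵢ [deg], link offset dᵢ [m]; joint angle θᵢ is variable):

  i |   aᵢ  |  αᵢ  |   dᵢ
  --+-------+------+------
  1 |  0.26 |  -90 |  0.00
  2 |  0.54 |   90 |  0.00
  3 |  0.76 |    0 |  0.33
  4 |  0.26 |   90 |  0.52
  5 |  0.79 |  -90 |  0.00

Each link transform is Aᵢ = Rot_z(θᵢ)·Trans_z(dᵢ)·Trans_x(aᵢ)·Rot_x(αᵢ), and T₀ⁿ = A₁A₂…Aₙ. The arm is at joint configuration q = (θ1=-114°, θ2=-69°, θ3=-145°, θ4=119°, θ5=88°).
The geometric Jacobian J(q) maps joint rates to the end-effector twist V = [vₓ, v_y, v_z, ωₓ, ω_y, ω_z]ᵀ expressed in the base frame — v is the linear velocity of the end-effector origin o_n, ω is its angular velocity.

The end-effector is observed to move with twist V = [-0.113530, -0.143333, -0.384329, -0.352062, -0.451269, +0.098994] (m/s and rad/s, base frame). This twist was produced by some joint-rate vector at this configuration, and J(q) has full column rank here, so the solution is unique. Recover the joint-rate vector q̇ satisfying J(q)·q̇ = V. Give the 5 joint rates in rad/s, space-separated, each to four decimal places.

0.5160 0.2520 -0.9640 0.2960 0.4340

o_n = [-0.0222, 1.3318, 0.7518]
J₁: ẑ×o_n = [-1.3318, -0.0222, 0.0000], ω = ẑ
J2: z=[0.9135, -0.4067, 0.0000] o=[-0.1058, -0.2375, 0.0000] → [-0.3058, -0.6868, 1.4676, 0.9135, -0.4067, 0.0000]
J3: z=[0.3797, 0.8529, 0.3584] o=[-0.1845, -0.4143, 0.5041] → [-0.4145, -0.0359, 0.5247, 0.3797, 0.8529, 0.3584]
J4: z=[0.3797, 0.8529, 0.3584] o=[-0.3666, 0.2483, 0.0412] → [0.2177, -0.1464, 0.1177, 0.3797, 0.8529, 0.3584]
J5: z=[-0.7572, 0.5091, -0.4093] o=[-0.3074, 0.6616, 0.4457] → [0.4301, 0.1151, -0.6526, -0.7572, 0.5091, -0.4093]
q̇ = J⁺·V = [0.5160, 0.2520, -0.9640, 0.2960, 0.4340]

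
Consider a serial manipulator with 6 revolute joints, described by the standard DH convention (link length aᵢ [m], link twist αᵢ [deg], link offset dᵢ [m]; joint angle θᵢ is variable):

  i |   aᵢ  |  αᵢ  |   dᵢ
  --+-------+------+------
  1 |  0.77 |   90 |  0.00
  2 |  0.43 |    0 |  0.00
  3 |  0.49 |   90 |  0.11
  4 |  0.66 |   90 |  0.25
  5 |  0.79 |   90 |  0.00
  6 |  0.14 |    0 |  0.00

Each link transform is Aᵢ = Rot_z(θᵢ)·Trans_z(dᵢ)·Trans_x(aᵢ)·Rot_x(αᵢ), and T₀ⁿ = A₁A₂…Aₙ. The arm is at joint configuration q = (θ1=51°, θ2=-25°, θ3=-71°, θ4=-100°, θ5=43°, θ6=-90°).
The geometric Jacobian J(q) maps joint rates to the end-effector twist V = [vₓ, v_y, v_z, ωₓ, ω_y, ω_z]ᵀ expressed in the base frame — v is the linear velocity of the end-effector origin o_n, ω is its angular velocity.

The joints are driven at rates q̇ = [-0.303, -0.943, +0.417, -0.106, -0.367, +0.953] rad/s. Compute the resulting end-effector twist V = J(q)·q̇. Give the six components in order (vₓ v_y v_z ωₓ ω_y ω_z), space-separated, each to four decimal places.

o_n = [-0.6717, 0.9713, -0.5100]
J₁: ẑ×o_n = [-0.9713, -0.6717, 0.0000], ω = ẑ
J2: z=[0.7771, -0.6293, 0.0000] o=[0.4846, 0.5984, 0.0000] → [0.3209, 0.3963, -0.4379, 0.7771, -0.6293, 0.0000]
J3: z=[0.7771, -0.6293, 0.0000] o=[0.7298, 0.9013, -0.1817] → [0.2066, 0.2551, -0.8276, 0.7771, -0.6293, 0.0000]
J4: z=[-0.6259, -0.7729, 0.1045] o=[0.7831, 0.7922, -0.6690] → [-0.1417, -0.0525, -1.2365, -0.6259, -0.7729, 0.1045]
J5: z=[0.1997, -0.0293, 0.9794] o=[0.1290, 1.0174, -0.5289] → [0.0446, -0.7881, -0.0327, 0.1997, -0.0293, 0.9794]
J6: z=[-0.0564, 0.9976, 0.0413] o=[-0.6438, 0.9672, -0.3728] → [-0.1370, -0.0089, 0.0277, -0.0564, 0.9976, 0.0413]
V = J·q̇ = [-0.0541, 0.2225, 0.2372, -0.4695, 1.3744, -0.6341]

-0.0541 0.2225 0.2372 -0.4695 1.3744 -0.6341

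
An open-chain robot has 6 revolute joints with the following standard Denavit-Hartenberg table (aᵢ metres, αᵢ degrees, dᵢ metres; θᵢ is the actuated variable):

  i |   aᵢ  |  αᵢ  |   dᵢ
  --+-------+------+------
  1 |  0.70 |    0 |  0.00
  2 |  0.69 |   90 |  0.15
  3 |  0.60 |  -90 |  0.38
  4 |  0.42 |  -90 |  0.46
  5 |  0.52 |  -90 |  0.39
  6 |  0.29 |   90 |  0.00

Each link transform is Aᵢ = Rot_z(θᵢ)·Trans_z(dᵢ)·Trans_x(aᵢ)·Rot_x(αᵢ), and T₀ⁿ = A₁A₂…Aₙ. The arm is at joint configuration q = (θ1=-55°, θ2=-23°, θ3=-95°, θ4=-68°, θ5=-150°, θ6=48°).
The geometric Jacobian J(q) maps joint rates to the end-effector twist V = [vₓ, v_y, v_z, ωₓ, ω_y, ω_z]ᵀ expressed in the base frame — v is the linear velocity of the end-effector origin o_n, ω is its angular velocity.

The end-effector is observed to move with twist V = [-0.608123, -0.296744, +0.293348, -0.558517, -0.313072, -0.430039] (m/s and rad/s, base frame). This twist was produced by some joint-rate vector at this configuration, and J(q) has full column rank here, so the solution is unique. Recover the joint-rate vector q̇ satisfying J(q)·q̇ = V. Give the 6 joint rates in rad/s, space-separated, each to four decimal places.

-0.0160 -0.3470 0.3750 -0.2170 -0.0420 0.4760

o_n = [0.5739, -2.0130, -0.6061]
J₁: ẑ×o_n = [2.0130, 0.5739, -0.0000], ω = ẑ
J2: z=[0.0000, 0.0000, 1.0000] o=[0.4015, -0.5734, 0.0000] → [1.4396, 0.1724, -0.0000, 0.0000, 0.0000, 1.0000]
J3: z=[-0.9781, -0.2079, 0.0000] o=[0.5450, -1.2483, 0.1500] → [0.1572, -0.7395, 0.7540, -0.9781, -0.2079, 0.0000]
J4: z=[0.2071, -0.9744, -0.0872] o=[0.1624, -1.2762, -0.4477] → [0.0901, -0.0031, 0.2484, 0.2071, -0.9744, -0.0872]
J5: z=[0.3496, 0.1569, -0.9237] o=[-0.1261, -1.7920, -0.6445] → [-0.1981, -0.6600, -0.1871, 0.3496, 0.1569, -0.9237]
J6: z=[-0.2775, -0.9243, -0.2621] o=[0.4756, -1.9117, -0.8594] → [-0.2607, 0.0445, 0.1190, -0.2775, -0.9243, -0.2621]
q̇ = J⁺·V = [-0.0160, -0.3470, 0.3750, -0.2170, -0.0420, 0.4760]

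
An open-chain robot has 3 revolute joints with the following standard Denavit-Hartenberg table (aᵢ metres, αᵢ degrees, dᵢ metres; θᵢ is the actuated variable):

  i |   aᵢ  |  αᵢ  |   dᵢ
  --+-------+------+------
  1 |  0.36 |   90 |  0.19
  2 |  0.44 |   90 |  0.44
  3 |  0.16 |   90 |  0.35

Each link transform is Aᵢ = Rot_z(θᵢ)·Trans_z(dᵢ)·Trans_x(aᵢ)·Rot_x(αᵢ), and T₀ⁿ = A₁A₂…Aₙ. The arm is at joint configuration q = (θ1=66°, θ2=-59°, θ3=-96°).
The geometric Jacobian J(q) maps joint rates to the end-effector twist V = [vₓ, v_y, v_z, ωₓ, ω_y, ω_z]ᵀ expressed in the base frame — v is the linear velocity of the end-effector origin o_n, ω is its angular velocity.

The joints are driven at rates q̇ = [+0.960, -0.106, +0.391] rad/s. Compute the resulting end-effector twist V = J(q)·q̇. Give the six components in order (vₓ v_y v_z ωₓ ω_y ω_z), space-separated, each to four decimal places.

o_n = [0.3697, 0.1397, -0.3531]
J₁: ẑ×o_n = [-0.1397, 0.3697, 0.0000], ω = ẑ
J2: z=[0.9135, -0.4067, 0.0000] o=[0.1464, 0.3289, 0.1900] → [0.2209, 0.4961, -0.0820, 0.9135, -0.4067, 0.0000]
J3: z=[-0.3486, -0.7831, -0.5150] o=[0.6406, 0.3569, -0.1872] → [0.0181, 0.0817, -0.1364, -0.3486, -0.7831, -0.5150]
V = J·q̇ = [-0.1505, 0.3342, -0.0446, -0.2332, -0.2631, 0.7586]

-0.1505 0.3342 -0.0446 -0.2332 -0.2631 0.7586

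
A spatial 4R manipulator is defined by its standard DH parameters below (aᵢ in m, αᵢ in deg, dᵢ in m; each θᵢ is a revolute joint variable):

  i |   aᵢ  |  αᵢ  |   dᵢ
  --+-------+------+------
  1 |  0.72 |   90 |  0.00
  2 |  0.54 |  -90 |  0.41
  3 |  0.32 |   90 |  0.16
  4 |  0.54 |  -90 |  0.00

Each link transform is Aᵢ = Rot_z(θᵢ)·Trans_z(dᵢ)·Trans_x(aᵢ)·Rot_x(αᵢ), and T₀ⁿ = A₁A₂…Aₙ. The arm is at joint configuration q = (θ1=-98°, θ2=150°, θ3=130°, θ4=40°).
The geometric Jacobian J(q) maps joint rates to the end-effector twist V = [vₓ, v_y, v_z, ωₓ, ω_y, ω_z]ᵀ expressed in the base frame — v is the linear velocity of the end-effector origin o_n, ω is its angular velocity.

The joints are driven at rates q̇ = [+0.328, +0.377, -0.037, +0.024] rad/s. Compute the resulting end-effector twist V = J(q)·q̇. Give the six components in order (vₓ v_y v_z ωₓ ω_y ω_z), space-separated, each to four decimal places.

o_n = [0.0939, -0.4244, -0.4050]
J₁: ẑ×o_n = [0.4244, 0.0939, -0.0000], ω = ẑ
J2: z=[-0.9903, 0.1392, 0.0000] o=[-0.1002, -0.7130, 0.0000] → [-0.0564, -0.4010, -0.3128, -0.9903, 0.1392, 0.0000]
J3: z=[0.0696, 0.4951, -0.8660] o=[-0.4411, -0.1928, 0.2700] → [-0.5347, -0.4164, -0.2810, 0.0696, 0.4951, -0.8660]
J4: z=[0.7289, 0.5675, 0.3830] o=[-0.2120, -0.3241, 0.0286] → [-0.2076, 0.4332, -0.2467, 0.7289, 0.5675, 0.3830]
V = J·q̇ = [0.1328, -0.0946, -0.1134, -0.3584, 0.0478, 0.3692]

0.1328 -0.0946 -0.1134 -0.3584 0.0478 0.3692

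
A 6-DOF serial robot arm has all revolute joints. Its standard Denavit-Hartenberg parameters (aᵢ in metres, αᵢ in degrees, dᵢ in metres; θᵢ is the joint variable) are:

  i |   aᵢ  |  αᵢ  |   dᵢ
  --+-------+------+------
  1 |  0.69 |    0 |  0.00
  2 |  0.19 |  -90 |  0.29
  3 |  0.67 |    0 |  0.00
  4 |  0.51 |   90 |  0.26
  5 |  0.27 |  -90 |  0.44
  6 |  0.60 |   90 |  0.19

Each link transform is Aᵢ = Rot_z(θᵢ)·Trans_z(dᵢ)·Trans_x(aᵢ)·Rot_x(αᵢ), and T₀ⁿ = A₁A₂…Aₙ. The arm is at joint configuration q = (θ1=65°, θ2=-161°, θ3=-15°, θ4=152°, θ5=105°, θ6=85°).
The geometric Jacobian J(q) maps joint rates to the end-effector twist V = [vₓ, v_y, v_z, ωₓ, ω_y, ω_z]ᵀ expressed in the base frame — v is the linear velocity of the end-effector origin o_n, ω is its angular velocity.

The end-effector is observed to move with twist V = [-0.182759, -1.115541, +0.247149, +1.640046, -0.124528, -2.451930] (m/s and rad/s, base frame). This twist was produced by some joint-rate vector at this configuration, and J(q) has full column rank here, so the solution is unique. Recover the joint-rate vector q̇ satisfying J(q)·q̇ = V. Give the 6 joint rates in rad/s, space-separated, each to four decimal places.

-0.6100 -0.7160 0.5530 0.8760 0.7910 -0.8310

o_n = [0.7532, 0.0220, 0.4130]
J₁: ẑ×o_n = [-0.0220, 0.7532, 0.0000], ω = ẑ
J2: z=[0.0000, 0.0000, 1.0000] o=[0.2916, 0.6254, 0.0000] → [0.6034, 0.4616, -0.0000, 0.0000, 0.0000, 1.0000]
J3: z=[0.9945, -0.1045, 0.0000] o=[0.2717, 0.4364, 0.2900] → [-0.0129, -0.1223, -0.3618, 0.9945, -0.1045, 0.0000]
J4: z=[0.9945, -0.1045, 0.0000] o=[0.2041, -0.2072, 0.4634] → [0.0053, 0.0501, 0.2853, 0.9945, -0.1045, 0.0000]
J5: z=[-0.0713, -0.6783, -0.7314] o=[0.5017, 0.1365, 0.1156] → [-0.2855, -0.1628, 0.1788, -0.0713, -0.6783, -0.7314]
J6: z=[-0.3312, -0.6755, 0.6588] o=[0.7243, -0.2400, -0.1585] → [-0.5586, 0.2083, -0.0673, -0.3312, -0.6755, 0.6588]
q̇ = J⁺·V = [-0.6100, -0.7160, 0.5530, 0.8760, 0.7910, -0.8310]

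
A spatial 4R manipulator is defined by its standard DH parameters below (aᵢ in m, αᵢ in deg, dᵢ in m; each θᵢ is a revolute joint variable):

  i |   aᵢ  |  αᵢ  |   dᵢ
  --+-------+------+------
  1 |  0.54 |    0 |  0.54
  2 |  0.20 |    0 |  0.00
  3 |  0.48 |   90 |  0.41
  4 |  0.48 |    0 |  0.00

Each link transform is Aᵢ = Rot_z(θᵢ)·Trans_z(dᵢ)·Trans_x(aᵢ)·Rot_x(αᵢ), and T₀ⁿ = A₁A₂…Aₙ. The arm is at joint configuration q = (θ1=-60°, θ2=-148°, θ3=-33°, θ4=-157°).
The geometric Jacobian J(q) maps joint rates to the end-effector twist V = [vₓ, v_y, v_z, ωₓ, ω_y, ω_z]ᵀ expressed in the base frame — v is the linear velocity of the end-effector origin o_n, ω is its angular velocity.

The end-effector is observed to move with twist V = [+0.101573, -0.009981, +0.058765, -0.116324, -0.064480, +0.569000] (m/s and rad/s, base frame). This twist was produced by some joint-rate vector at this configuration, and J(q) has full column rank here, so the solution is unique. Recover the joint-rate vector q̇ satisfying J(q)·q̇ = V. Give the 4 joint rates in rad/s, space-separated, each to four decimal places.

o_n = [0.0749, -0.3404, 0.7624]
J₁: ẑ×o_n = [0.3404, 0.0749, -0.0000], ω = ẑ
J2: z=[0.0000, 0.0000, 1.0000] o=[0.2700, -0.4677, 0.5400] → [-0.1273, -0.1951, 0.0000, 0.0000, 0.0000, 1.0000]
J3: z=[0.0000, 0.0000, 1.0000] o=[0.0934, -0.3738, 0.5400] → [-0.0334, -0.0185, 0.0000, 0.0000, 0.0000, 1.0000]
J4: z=[0.8746, 0.4848, 0.0000] o=[-0.1393, 0.0461, 0.9500] → [-0.0909, 0.1640, -0.4418, 0.8746, 0.4848, 0.0000]
q̇ = J⁺·V = [0.2980, 0.0310, 0.2400, -0.1330]

0.2980 0.0310 0.2400 -0.1330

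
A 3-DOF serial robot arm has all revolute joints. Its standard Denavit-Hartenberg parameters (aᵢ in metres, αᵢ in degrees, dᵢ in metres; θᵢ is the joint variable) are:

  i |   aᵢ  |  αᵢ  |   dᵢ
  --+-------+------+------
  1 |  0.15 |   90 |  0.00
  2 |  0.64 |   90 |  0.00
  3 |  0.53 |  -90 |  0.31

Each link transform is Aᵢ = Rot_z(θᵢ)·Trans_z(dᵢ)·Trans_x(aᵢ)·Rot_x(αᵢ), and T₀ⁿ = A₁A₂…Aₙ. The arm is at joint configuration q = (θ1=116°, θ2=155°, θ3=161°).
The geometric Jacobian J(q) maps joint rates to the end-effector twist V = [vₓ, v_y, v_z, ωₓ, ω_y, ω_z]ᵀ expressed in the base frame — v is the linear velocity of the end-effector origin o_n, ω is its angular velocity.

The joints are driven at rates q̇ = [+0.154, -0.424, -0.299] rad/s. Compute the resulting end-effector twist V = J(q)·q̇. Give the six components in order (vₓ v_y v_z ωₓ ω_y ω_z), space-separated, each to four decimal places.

0.0589 0.1665 0.0196 -0.3257 -0.2994 -0.1170

o_n = [0.0871, 0.2151, 0.3396]
J₁: ẑ×o_n = [-0.2151, 0.0871, 0.0000], ω = ẑ
J2: z=[0.8988, 0.4384, 0.0000] o=[-0.0658, 0.1348, 0.0000] → [0.1489, -0.3053, 0.0051, 0.8988, 0.4384, 0.0000]
J3: z=[-0.1853, 0.3798, 0.9063] o=[0.1885, -0.3865, 0.2705] → [-0.5190, -0.0791, -0.0729, -0.1853, 0.3798, 0.9063]
V = J·q̇ = [0.0589, 0.1665, 0.0196, -0.3257, -0.2994, -0.1170]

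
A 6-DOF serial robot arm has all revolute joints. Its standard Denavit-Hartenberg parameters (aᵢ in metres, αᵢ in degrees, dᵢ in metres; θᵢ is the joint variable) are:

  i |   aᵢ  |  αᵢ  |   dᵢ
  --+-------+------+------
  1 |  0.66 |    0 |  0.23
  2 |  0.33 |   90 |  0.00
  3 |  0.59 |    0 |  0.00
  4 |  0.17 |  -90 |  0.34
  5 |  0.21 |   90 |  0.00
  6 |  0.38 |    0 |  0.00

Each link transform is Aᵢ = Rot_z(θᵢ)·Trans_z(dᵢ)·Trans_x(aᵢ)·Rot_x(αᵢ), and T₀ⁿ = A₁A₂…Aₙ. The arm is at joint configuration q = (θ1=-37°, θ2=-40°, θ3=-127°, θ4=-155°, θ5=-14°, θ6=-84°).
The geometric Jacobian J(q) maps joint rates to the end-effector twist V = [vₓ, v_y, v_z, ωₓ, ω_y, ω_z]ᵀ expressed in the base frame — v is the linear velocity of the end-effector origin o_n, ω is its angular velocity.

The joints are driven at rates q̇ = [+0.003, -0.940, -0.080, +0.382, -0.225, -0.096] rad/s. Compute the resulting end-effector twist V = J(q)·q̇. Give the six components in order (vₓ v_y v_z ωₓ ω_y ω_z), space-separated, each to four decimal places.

o_n = [0.2337, -0.9066, 0.0835]
J₁: ẑ×o_n = [0.9066, 0.2337, -0.0000], ω = ẑ
J2: z=[0.0000, 0.0000, 1.0000] o=[0.5271, -0.3972, 0.2300] → [0.5094, -0.2934, 0.0000, 0.0000, 0.0000, 1.0000]
J3: z=[-0.9744, -0.2250, 0.0000] o=[0.6013, -0.7187, 0.2300] → [0.0329, -0.1427, 0.1003, -0.9744, -0.2250, 0.0000]
J4: z=[-0.9744, -0.2250, 0.0000] o=[0.5215, -0.3728, -0.2412] → [-0.0730, 0.3164, 0.4554, -0.9744, -0.2250, 0.0000]
J5: z=[-0.2200, 0.9531, 0.2079] o=[0.1981, -0.4837, -0.0749] → [0.2389, 0.0423, 0.0591, -0.2200, 0.9531, 0.2079]
J6: z=[-0.9567, -0.1693, -0.2366] o=[0.1582, -0.5364, 0.1244] → [-0.0807, -0.0570, 0.3669, -0.9567, -0.1693, -0.2366]
V = J·q̇ = [-0.5526, 0.4047, 0.1174, -0.1529, -0.2661, -0.9611]

-0.5526 0.4047 0.1174 -0.1529 -0.2661 -0.9611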